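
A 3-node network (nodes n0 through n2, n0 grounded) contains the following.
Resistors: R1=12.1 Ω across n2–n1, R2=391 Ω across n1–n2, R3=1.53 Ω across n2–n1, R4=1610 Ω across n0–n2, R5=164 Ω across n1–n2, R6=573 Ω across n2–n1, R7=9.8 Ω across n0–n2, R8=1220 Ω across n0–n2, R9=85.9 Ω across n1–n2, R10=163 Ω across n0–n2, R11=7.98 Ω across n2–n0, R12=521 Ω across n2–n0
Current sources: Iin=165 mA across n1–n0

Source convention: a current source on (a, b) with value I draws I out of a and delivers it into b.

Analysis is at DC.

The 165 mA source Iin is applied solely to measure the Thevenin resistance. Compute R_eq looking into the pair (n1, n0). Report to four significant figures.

Apply KCL at each of the 2 non-ground nodes and solve the resulting linear system.
Node n1: branches {R1, R2, R3, R5, R6, R9, Iin} → V_1 = -0.9142
Node n2: branches {R1, R2, R3, R4, R5, R6, R7, R8, R9, R10, R11, R12} → V_2 = -0.6966

R_eq = 5.541 Ω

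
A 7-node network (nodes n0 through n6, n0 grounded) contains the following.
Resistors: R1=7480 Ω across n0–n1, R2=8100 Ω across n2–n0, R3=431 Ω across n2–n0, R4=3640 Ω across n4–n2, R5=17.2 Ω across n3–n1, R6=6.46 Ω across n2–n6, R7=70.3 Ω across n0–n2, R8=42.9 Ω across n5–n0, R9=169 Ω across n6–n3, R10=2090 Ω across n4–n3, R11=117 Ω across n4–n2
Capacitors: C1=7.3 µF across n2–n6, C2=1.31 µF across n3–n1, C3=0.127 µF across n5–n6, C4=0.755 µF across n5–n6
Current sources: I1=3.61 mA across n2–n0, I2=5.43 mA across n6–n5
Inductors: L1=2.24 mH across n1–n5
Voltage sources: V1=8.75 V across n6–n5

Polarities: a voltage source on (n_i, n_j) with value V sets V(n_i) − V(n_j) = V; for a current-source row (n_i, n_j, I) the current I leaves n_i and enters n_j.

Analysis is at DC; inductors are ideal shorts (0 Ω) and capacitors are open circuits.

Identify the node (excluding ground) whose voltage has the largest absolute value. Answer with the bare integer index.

Apply KCL at each of the 6 non-ground nodes and solve the resulting linear system.
Node n1: branches {R1, C2, L1, R5} → V_1 = -3.497
Node n2: branches {C1, R2, R3, I1, R4, R6, R7, R11} → V_2 = 4.702
Node n3: branches {C2, R5, R9, R10} → V_3 = -2.637
Node n4: branches {R4, R10, R11} → V_4 = 4.324
Node n5: branches {C3, C4, L1, I2, R8, V1} → V_5 = -3.497
Node n6: branches {C1, C3, C4, R6, I2, R9, V1} → V_6 = 5.253
Source currents: i(L1)=0.05048, i(V1)=-0.1374

6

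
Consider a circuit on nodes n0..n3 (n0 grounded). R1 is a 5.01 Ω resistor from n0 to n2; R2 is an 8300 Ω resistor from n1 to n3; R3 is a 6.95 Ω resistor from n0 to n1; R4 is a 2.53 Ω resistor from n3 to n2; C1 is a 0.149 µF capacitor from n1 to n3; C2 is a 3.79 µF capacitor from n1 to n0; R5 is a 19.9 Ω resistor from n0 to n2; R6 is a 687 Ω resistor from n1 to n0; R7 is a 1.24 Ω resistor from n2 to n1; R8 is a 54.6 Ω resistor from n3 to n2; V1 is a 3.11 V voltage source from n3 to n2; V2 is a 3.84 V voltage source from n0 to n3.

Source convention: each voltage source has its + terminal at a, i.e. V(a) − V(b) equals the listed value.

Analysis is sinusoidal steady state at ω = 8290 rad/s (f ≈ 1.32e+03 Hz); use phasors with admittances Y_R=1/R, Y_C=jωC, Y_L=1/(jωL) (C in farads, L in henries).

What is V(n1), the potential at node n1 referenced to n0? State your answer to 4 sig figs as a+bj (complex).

-5.882+0.1968j V

Element admittances at ω=8290 rad/s:
  Y(R1) = 0.1996+0.000j S between n0,n2
  Y(R2) = 0.0001205+0.000j S between n1,n3
  Y(R3) = 0.1439+0.000j S between n0,n1
  Y(R4) = 0.3953+0.000j S between n3,n2
  Y(C1) = 0.000+0.001235j S between n1,n3
  Y(C2) = 0.000+0.03142j S between n1,n0
  Y(R5) = 0.05025+0.000j S between n0,n2
  Y(R6) = 0.001456+0.000j S between n1,n0
  Y(R7) = 0.8065+0.000j S between n2,n1
  Y(R8) = 0.01832+0.000j S between n3,n2
  V1: constraint V(n3)−V(n2) = 3.11
  V2: constraint V(n0)−V(n3) = 3.84
Assemble and solve the 5×5 MNA system:
  V(n1)=-5.882+0.1968j  V(n2)=-6.950+0.000j  V(n3)=-3.840+0.000j
  i(V1)=-3.884-0.1587j  i(V2)=-2.598-0.1562j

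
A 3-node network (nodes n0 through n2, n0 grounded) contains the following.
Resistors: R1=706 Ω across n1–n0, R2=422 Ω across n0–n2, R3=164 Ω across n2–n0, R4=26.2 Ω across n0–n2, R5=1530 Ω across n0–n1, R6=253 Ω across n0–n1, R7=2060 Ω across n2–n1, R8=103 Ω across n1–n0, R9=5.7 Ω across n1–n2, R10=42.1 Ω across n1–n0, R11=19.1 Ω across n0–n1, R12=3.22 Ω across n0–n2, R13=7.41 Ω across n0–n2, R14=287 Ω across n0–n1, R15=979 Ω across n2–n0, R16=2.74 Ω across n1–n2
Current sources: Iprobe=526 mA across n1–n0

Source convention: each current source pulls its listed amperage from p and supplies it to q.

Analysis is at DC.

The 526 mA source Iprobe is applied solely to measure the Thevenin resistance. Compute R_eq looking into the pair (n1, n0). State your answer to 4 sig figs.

Apply KCL at each of the 2 non-ground nodes and solve the resulting linear system.
Node n1: branches {R1, R5, R6, R7, R8, R9, R10, R11, R14, R16, Iprobe} → V_1 = -1.489
Node n2: branches {R2, R3, R4, R7, R9, R12, R13, R15, R16} → V_2 = -0.7788

R_eq = 2.831 Ω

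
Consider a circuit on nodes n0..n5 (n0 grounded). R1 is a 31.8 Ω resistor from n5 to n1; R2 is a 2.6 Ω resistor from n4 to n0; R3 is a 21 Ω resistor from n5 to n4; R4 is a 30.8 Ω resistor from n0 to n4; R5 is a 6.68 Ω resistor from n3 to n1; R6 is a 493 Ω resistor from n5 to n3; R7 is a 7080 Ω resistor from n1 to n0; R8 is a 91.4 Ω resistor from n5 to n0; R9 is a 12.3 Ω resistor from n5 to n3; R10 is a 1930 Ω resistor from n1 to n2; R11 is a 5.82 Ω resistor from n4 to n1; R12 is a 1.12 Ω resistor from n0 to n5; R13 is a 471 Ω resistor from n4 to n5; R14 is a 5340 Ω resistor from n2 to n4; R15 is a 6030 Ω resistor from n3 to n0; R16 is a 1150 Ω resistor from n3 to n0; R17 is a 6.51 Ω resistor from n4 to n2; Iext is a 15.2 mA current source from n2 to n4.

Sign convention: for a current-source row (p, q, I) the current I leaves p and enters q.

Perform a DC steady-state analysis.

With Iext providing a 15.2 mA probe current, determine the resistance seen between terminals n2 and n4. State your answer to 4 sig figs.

R_eq = 6.480 Ω

MNA unknowns: 5 node voltages V₁..V_5
R1: Y=0.03145 on G[5,1]
R2: Y=0.3846 on G[4,0]
R3: Y=0.04762 on G[5,4]
R4: Y=0.03247 on G[0,4]
R5: Y=0.1497 on G[3,1]
R6: Y=0.002028 on G[5,3]
R7: Y=0.0001412 on G[1,0]
R8: Y=0.01094 on G[5,0]
R9: Y=0.08130 on G[5,3]
R10: Y=0.0005181 on G[1,2]
R11: Y=0.1718 on G[4,1]
R12: Y=0.8929 on G[0,5]
R13: Y=0.002123 on G[4,5]
R14: Y=0.0001873 on G[2,4]
R15: Y=0.0001658 on G[3,0]
R16: Y=0.0008696 on G[3,0]
R17: Y=0.1536 on G[4,2]
Iext: z[2]−=0.0152, z[4]+=0.0152
solve → V1=-0.0001826, V2=-0.09847, V3=-0.0001216, V4=2.957e-05, V5=-1.348e-05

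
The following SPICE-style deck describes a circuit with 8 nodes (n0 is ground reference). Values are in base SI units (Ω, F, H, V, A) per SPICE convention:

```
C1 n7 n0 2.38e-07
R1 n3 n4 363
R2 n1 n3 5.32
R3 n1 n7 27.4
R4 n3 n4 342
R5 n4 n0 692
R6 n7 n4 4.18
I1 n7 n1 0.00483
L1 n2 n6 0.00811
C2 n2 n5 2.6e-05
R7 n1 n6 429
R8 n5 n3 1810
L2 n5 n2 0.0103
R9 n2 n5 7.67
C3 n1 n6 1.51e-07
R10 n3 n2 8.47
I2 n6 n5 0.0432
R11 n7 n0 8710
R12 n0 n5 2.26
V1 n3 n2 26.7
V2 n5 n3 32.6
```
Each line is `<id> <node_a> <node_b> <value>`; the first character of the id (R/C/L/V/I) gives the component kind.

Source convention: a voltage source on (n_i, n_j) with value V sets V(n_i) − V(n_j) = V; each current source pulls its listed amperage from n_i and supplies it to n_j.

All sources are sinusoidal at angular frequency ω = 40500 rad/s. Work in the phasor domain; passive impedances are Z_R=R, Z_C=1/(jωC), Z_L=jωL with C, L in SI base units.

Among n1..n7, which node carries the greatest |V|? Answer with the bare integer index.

Apply KCL at each of the 7 non-ground nodes and solve the resulting linear system.
Node n1: branches {R2, R3, I1, R7, C3} → V_1 = -32.34+2.396j
Node n2: branches {L1, C2, L2, R9, R10, V1} → V_2 = -59.01+0.6113j
Node n3: branches {R1, R2, R4, R8, R10, V1, V2} → V_3 = -32.31+0.6113j
Node n4: branches {R1, R4, R5, R6} → V_4 = -29.31+8.366j
Node n5: branches {C2, R8, L2, R9, I2, R12, V2} → V_5 = 0.2907+0.6113j
Node n6: branches {L1, R7, C3, I2} → V_6 = -23.20+25.18j
Node n7: branches {C1, R3, R6, I1, R11} → V_7 = -29.42+8.600j
Source currents: i(V1)=-10.96-62.19j, i(V2)=-7.835-62.57j

2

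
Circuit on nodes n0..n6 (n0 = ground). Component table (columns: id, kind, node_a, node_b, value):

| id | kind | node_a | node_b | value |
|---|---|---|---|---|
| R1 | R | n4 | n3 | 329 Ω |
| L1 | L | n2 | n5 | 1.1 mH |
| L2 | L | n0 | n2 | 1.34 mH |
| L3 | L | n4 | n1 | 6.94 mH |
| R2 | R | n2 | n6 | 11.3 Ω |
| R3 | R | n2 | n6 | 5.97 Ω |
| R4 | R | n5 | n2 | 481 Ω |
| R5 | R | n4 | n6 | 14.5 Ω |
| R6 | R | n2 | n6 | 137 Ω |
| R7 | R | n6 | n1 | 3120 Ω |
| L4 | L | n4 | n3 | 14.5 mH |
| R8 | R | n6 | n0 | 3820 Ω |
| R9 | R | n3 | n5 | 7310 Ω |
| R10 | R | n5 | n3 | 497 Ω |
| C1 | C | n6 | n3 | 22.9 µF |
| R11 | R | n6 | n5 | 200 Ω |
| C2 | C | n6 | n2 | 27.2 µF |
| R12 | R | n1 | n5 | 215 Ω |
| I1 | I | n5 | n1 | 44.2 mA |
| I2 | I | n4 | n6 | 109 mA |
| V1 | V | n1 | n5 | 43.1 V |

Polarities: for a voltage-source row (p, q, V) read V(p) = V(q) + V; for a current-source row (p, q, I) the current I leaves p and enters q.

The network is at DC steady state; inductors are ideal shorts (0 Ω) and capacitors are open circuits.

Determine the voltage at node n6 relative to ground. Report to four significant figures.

9.162 V

Element admittances at DC:
  Y(R1) = 0.003040 S between n4,n3
  L1: short n2↔n5 (DC inductor)
  L2: short n0↔n2 (DC inductor)
  L3: short n4↔n1 (DC inductor)
  Y(R2) = 0.08850 S between n2,n6
  Y(R3) = 0.1675 S between n2,n6
  Y(R4) = 0.002079 S between n5,n2
  Y(R5) = 0.06897 S between n4,n6
  Y(R6) = 0.007299 S between n2,n6
  Y(R7) = 0.0003205 S between n6,n1
  L4: short n4↔n3 (DC inductor)
  Y(R8) = 0.0002618 S between n6,n0
  Y(R9) = 0.0001368 S between n3,n5
  Y(R10) = 0.002012 S between n5,n3
  Y(C1) = 0.000 S between n6,n3
  Y(R11) = 0.005000 S between n6,n5
  Y(C2) = 0.000 S between n6,n2
  Y(R12) = 0.004651 S between n1,n5
  I1: injects 0.0442 A into n1 (from n5)
  I2: injects 0.109 A into n6 (from n4)
  V1: constraint V(n1)−V(n5) = 43.1
Assemble and solve the 11×11 MNA system:
  V(n1)=43.10  V(n2)=0.000  V(n3)=43.10  V(n4)=43.10  V(n5)=0.000  V(n6)=9.162
  i(L1)=2.415  i(L2)=0.002398  i(L3)=-2.542  i(L4)=0.09262  i(V1)=-2.709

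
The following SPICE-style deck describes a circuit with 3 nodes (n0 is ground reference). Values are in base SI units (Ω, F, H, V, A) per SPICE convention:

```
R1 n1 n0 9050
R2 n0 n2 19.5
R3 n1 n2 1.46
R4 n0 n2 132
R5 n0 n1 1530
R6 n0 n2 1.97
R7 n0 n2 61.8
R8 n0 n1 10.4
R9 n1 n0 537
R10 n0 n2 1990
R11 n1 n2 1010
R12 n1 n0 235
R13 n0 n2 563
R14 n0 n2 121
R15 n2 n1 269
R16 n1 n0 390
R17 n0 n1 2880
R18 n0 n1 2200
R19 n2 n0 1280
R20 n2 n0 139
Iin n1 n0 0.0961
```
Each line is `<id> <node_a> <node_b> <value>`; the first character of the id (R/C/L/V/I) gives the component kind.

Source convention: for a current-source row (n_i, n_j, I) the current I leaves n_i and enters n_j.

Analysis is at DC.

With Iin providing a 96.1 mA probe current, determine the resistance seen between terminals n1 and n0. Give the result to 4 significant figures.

R_eq = 2.339 Ω

Element admittances at DC:
  Y(R1) = 0.0001105 S between n1,n0
  Y(R2) = 0.05128 S between n0,n2
  Y(R3) = 0.6849 S between n1,n2
  Y(R4) = 0.007576 S between n0,n2
  Y(R5) = 0.0006536 S between n0,n1
  Y(R6) = 0.5076 S between n0,n2
  Y(R7) = 0.01618 S between n0,n2
  Y(R8) = 0.09615 S between n0,n1
  Y(R9) = 0.001862 S between n1,n0
  Y(R10) = 0.0005025 S between n0,n2
  Y(R11) = 0.0009901 S between n1,n2
  Y(R12) = 0.004255 S between n1,n0
  Y(R13) = 0.001776 S between n0,n2
  Y(R14) = 0.008264 S between n0,n2
  Y(R15) = 0.003717 S between n2,n1
  Y(R16) = 0.002564 S between n1,n0
  Y(R17) = 0.0003472 S between n0,n1
  Y(R18) = 0.0004545 S between n0,n1
  Y(R19) = 0.0007813 S between n2,n0
  Y(R20) = 0.007194 S between n2,n0
  Iin: injects 0.0961 A into n0 (from n1)
Assemble and solve the 2×2 MNA system:
  V(n1)=-0.2247  V(n2)=-0.1201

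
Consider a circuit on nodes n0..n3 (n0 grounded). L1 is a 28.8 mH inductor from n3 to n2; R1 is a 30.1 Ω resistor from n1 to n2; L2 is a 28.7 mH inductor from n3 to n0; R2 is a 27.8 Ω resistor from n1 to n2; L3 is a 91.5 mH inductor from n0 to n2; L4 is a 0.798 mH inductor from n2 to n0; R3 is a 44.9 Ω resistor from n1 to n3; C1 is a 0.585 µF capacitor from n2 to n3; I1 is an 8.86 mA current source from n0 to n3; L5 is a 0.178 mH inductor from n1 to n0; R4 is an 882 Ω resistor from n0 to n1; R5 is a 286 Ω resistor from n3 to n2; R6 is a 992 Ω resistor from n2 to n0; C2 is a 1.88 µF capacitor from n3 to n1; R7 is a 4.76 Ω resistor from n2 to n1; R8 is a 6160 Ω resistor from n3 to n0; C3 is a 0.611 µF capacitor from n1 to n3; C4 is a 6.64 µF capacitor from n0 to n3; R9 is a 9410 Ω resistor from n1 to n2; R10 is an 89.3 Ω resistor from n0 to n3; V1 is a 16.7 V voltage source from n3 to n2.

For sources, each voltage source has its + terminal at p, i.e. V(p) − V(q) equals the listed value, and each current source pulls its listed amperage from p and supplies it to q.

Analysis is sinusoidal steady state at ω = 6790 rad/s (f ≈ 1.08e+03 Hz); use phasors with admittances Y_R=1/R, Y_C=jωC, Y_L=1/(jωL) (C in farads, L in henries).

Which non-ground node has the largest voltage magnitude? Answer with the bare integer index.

3

MNA unknowns: 3 node voltages V₁..V_3 plus 1 source current (V1)
L1: Y=0.000-0.005114j on G[3,2]
R1: Y=0.03322+0.000j on G[1,2]
L2: Y=0.000-0.005132j on G[3,0]
R2: Y=0.03597+0.000j on G[1,2]
L3: Y=0.000-0.001610j on G[0,2]
L4: Y=0.000-0.1846j on G[2,0]
R3: Y=0.02227+0.000j on G[1,3]
C1: Y=0.000+0.003972j on G[2,3]
I1: z[0]−=0.00886, z[3]+=0.00886
L5: Y=0.000-0.8274j on G[1,0]
R4: Y=0.001134+0.000j on G[0,1]
R5: Y=0.003497+0.000j on G[3,2]
R6: Y=0.001008+0.000j on G[2,0]
C2: Y=0.000+0.01277j on G[3,1]
R7: Y=0.2101+0.000j on G[2,1]
R8: Y=0.0001623+0.000j on G[3,0]
C3: Y=0.000+0.004149j on G[1,3]
C4: Y=0.000+0.04509j on G[0,3]
R9: Y=0.0001063+0.000j on G[1,2]
R10: Y=0.01120+0.000j on G[0,3]
V1: row V3−V2=16.7, i_V1 at 3,2
solve → V1=0.7546+0.2580j, V2=0.06591-2.709j, V3=16.77-2.709j
aux → i_V1=-0.7550-0.8248j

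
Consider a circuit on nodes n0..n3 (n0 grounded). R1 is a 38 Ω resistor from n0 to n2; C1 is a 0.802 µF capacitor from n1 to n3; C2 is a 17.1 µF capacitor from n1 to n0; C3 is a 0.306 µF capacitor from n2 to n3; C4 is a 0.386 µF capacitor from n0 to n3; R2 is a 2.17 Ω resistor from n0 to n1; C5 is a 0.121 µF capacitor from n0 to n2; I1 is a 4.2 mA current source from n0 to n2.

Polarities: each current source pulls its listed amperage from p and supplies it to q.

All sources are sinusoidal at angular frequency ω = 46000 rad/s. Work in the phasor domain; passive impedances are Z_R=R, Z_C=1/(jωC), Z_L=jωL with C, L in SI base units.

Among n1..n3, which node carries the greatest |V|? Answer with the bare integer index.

2

MNA unknowns: 3 node voltages V₁..V_3
R1: Y=0.02632+0.000j on G[0,2]
C1: Y=0.000+0.03689j on G[1,3]
C2: Y=0.000+0.7866j on G[1,0]
C3: Y=0.000+0.01408j on G[2,3]
C4: Y=0.000+0.01776j on G[0,3]
R2: Y=0.4608+0.000j on G[0,1]
C5: Y=0.000+0.005566j on G[0,2]
I1: z[0]−=0.0042, z[2]+=0.0042
solve → V1=0.001097-4.881e-05j, V2=0.1137-0.07209j, V3=0.02388-0.01479j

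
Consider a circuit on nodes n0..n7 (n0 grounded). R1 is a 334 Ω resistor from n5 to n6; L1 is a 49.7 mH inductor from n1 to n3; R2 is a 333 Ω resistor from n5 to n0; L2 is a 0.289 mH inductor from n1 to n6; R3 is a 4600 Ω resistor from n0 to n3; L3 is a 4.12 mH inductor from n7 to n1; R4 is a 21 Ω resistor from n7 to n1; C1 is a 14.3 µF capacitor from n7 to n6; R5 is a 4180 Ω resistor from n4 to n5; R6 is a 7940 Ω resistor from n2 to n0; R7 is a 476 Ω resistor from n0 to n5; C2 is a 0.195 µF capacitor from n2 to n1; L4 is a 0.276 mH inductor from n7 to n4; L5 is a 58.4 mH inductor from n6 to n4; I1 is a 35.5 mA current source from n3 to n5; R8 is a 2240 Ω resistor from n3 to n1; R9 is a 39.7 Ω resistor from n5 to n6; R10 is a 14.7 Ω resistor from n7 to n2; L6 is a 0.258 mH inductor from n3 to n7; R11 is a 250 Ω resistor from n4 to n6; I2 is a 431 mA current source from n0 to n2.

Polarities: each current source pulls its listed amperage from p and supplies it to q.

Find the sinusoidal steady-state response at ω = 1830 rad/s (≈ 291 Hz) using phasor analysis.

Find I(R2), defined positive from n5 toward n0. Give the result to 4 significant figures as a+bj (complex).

MNA unknowns: 7 node voltages V₁..V_7
R1: Y=0.002994+0.000j on G[5,6]
L1: Y=0.000-0.01099j on G[1,3]
R2: Y=0.003003+0.000j on G[5,0]
L2: Y=0.000-1.891j on G[1,6]
R3: Y=0.0002174+0.000j on G[0,3]
L3: Y=0.000-0.1326j on G[7,1]
R4: Y=0.04762+0.000j on G[7,1]
C1: Y=0.000+0.02617j on G[7,6]
R5: Y=0.0002392+0.000j on G[4,5]
R6: Y=0.0001259+0.000j on G[2,0]
R7: Y=0.002101+0.000j on G[0,5]
C2: Y=0.000+0.0003569j on G[2,1]
L4: Y=0.000-1.980j on G[7,4]
L5: Y=0.000-0.009357j on G[6,4]
I1: z[3]−=0.0355, z[5]+=0.0355
R8: Y=0.0004464+0.000j on G[3,1]
R9: Y=0.02519+0.000j on G[5,6]
R10: Y=0.06803+0.000j on G[7,2]
L6: Y=0.000-2.118j on G[3,7]
R11: Y=0.004000+0.000j on G[4,6]
I2: z[0]−=0.431, z[2]+=0.431
solve → V1=90.89-0.001364j, V2=98.11+2.404j, V3=91.93+2.407j, V4=91.94+2.430j, V5=78.11-0.1618j, V6=90.88-0.2132j, V7=91.94+2.446j

0.2346-0.0004860j A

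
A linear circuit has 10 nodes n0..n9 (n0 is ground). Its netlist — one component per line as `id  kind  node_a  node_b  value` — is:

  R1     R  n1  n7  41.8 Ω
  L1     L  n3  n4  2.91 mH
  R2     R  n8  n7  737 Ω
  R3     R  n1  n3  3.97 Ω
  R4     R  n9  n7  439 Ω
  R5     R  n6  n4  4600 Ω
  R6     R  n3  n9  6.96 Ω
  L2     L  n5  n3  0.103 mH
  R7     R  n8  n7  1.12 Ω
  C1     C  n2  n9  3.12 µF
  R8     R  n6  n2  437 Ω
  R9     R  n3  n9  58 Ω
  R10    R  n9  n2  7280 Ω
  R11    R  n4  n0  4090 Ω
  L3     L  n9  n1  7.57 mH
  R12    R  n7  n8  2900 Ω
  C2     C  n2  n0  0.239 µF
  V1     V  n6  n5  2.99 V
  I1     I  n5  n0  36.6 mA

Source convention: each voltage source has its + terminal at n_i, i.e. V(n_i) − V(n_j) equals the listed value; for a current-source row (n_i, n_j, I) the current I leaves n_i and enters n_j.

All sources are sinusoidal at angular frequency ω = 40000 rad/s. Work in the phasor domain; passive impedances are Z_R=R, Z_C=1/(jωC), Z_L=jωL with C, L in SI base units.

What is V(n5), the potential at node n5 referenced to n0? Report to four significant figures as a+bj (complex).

-0.3804+3.972j V

Element admittances at ω=40000 rad/s:
  Y(R1) = 0.02392+0.000j S between n1,n7
  Y(L1) = 0.000-0.008591j S between n3,n4
  Y(R2) = 0.001357+0.000j S between n8,n7
  Y(R3) = 0.2519+0.000j S between n1,n3
  Y(R4) = 0.002278+0.000j S between n9,n7
  Y(R5) = 0.0002174+0.000j S between n6,n4
  Y(R6) = 0.1437+0.000j S between n3,n9
  Y(L2) = 0.000-0.2427j S between n5,n3
  Y(R7) = 0.8929+0.000j S between n8,n7
  Y(C1) = 0.000+0.1248j S between n2,n9
  Y(R8) = 0.002288+0.000j S between n6,n2
  Y(R9) = 0.01724+0.000j S between n3,n9
  Y(R10) = 0.0001374+0.000j S between n9,n2
  Y(R11) = 0.0002445+0.000j S between n4,n0
  Y(L3) = 0.000-0.003303j S between n9,n1
  Y(R12) = 0.0003448+0.000j S between n7,n8
  Y(C2) = 0.000+0.009560j S between n2,n0
  V1: constraint V(n6)−V(n5) = 2.99
  I1: injects 0.0366 A into n0 (from n5)
Assemble and solve the 10×10 MNA system:
  V(n1)=-0.3792+4.148j  V(n2)=-0.1082+3.822j  V(n3)=-0.3816+4.151j  V(n4)=-0.2547+4.231j  V(n5)=-0.3804+3.972j  V(n6)=2.610+3.972j  V(n7)=-0.3567+4.149j  V(n8)=-0.3567+4.149j  V(n9)=-0.1196+4.165j
  i(V1)=-0.006842-0.0002869j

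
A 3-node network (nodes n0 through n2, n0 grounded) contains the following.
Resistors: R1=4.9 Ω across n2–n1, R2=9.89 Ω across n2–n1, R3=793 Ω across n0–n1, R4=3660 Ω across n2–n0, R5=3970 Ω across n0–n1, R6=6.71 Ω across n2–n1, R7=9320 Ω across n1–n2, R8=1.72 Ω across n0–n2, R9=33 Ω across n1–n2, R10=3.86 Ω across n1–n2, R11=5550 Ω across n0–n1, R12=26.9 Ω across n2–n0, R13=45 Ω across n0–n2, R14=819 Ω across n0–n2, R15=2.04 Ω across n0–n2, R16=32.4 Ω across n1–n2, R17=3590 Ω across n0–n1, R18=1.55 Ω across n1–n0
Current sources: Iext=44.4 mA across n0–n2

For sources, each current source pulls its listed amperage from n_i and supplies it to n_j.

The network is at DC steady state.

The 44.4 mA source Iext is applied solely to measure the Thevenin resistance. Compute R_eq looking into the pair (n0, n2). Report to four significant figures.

MNA unknowns: 2 node voltages V₁..V_2
R1: Y=0.2041 on G[2,1]
R2: Y=0.1011 on G[2,1]
R3: Y=0.001261 on G[0,1]
R4: Y=0.0002732 on G[2,0]
R5: Y=0.0002519 on G[0,1]
R6: Y=0.1490 on G[2,1]
R7: Y=0.0001073 on G[1,2]
R8: Y=0.5814 on G[0,2]
R9: Y=0.03030 on G[1,2]
R10: Y=0.2591 on G[1,2]
R11: Y=0.0001802 on G[0,1]
R12: Y=0.03717 on G[2,0]
R13: Y=0.02222 on G[0,2]
R14: Y=0.001221 on G[0,2]
R15: Y=0.4902 on G[0,2]
R16: Y=0.03086 on G[1,2]
R17: Y=0.0002786 on G[0,1]
R18: Y=0.6452 on G[1,0]
Iext: z[0]−=0.0444, z[2]+=0.0444
solve → V1=0.01629, V2=0.02990

R_eq = 0.6734 Ω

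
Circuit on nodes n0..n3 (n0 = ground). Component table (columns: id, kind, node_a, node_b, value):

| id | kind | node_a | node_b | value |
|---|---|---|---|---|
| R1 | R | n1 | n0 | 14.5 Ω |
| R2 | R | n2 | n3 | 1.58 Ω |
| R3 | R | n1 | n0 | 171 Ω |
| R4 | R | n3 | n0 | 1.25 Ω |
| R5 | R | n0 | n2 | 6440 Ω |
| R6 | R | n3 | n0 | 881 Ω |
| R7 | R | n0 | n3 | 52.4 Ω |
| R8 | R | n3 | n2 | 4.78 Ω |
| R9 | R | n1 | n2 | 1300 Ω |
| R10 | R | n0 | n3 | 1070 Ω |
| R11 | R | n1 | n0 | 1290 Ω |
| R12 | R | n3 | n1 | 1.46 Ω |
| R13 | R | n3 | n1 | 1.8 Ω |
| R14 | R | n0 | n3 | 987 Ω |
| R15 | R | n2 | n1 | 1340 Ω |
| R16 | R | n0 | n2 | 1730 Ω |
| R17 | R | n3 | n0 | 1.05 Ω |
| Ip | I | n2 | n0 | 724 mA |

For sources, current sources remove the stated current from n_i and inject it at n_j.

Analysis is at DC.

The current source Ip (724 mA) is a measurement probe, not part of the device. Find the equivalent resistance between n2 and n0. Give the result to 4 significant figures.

Apply KCL at each of the 3 non-ground nodes and solve the resulting linear system.
Node n1: branches {R1, R3, R9, R11, R12, R13, R15} → V_1 = -0.3702
Node n2: branches {R2, R5, R8, R9, R15, R16, Ip} → V_2 = -1.249
Node n3: branches {R2, R4, R6, R7, R8, R10, R12, R13, R14, R17} → V_3 = -0.3917

R_eq = 1.725 Ω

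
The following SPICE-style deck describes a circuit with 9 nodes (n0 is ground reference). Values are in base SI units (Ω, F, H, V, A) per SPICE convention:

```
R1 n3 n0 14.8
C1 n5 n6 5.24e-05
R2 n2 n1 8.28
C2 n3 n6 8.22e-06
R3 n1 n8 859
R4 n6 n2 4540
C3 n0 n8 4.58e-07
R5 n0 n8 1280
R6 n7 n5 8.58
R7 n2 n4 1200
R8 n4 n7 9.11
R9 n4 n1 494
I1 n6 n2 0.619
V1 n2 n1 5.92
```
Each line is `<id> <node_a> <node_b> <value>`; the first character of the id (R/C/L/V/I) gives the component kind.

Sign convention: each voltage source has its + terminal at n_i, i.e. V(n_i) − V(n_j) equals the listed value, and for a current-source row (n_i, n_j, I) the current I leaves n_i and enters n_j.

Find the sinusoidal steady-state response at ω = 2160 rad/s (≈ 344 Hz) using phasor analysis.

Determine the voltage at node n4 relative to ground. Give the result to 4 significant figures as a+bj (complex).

4.237+0.5626j V

Apply KCL at each of the 8 non-ground nodes and solve the resulting linear system.
Node n1: branches {R2, R3, R9, V1} → V_1 = 168.3-12.08j
Node n2: branches {R2, R4, R7, I1, V1} → V_2 = 174.2-12.08j
Node n3: branches {R1, C2} → V_3 = -1.571-0.5917j
Node n4: branches {R7, R8, R9} → V_4 = 4.237+0.5626j
Node n5: branches {C1, R6} → V_5 = -4.142+1.202j
Node n6: branches {C1, C2, R4, I1} → V_6 = -3.823+5.387j
Node n7: branches {R6, R8} → V_7 = -0.07817+0.8918j
Node n8: branches {R3, C3, R5} → V_8 = 77.08-46.43j
Source currents: i(V1)=-0.2768+0.01439j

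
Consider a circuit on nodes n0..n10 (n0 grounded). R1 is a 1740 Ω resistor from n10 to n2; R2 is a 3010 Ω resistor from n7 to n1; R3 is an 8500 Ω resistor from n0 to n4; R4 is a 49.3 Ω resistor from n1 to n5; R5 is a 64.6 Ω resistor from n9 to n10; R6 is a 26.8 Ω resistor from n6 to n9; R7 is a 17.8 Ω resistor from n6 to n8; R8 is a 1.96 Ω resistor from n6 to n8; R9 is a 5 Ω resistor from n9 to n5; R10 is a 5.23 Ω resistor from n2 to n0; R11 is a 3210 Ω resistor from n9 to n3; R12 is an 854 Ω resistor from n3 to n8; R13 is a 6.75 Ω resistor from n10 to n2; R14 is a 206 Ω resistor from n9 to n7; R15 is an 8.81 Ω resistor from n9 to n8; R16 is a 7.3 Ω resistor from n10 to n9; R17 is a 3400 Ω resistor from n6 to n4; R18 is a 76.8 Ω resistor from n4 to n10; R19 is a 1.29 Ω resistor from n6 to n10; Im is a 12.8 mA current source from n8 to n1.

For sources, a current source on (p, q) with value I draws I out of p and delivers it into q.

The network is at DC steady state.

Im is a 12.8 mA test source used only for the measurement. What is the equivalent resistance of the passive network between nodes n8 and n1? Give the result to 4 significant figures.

MNA unknowns: 10 node voltages V₁..V_10
R1: Y=0.0005747 on G[10,2]
R2: Y=0.0003322 on G[7,1]
R3: Y=0.0001176 on G[0,4]
R4: Y=0.02028 on G[1,5]
R5: Y=0.01548 on G[9,10]
R6: Y=0.03731 on G[6,9]
R7: Y=0.05618 on G[6,8]
R8: Y=0.5102 on G[6,8]
R9: Y=0.2000 on G[9,5]
R10: Y=0.1912 on G[2,0]
R11: Y=0.0003115 on G[9,3]
R12: Y=0.001171 on G[3,8]
R13: Y=0.1481 on G[10,2]
R14: Y=0.004854 on G[9,7]
R15: Y=0.1135 on G[9,8]
R16: Y=0.1370 on G[10,9]
R17: Y=0.0002941 on G[6,4]
R18: Y=0.01302 on G[4,10]
R19: Y=0.7752 on G[6,10]
Im: z[8]−=0.0128, z[1]+=0.0128
solve → V1=0.7178, V2=9.081e-08, V3=-0.007555, V4=-0.0001476, V5=0.09727, V6=-0.006750, V7=0.07811, V8=-0.01870, V9=0.03433, V10=2.076e-07

R_eq = 57.54 Ω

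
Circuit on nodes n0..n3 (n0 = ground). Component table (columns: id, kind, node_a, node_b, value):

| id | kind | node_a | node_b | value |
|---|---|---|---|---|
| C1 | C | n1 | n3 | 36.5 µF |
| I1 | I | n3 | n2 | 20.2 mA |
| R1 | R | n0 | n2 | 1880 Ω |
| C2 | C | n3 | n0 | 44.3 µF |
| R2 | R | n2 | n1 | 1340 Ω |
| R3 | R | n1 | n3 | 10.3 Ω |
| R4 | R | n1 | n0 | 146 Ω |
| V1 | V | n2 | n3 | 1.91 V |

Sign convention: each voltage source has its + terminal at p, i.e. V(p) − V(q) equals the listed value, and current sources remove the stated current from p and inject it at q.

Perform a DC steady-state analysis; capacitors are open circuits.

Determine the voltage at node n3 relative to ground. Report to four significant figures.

-0.1600 V

Element admittances at DC:
  Y(C1) = 0.000 S between n1,n3
  I1: injects 0.0202 A into n2 (from n3)
  Y(R1) = 0.0005319 S between n0,n2
  Y(C2) = 0.000 S between n3,n0
  Y(R2) = 0.0007463 S between n2,n1
  Y(R3) = 0.09709 S between n1,n3
  Y(R4) = 0.006849 S between n1,n0
  V1: constraint V(n2)−V(n3) = 1.91
Assemble and solve the 4×4 MNA system:
  V(n1)=-0.1359  V(n2)=1.750  V(n3)=-0.1600
  i(V1)=0.01786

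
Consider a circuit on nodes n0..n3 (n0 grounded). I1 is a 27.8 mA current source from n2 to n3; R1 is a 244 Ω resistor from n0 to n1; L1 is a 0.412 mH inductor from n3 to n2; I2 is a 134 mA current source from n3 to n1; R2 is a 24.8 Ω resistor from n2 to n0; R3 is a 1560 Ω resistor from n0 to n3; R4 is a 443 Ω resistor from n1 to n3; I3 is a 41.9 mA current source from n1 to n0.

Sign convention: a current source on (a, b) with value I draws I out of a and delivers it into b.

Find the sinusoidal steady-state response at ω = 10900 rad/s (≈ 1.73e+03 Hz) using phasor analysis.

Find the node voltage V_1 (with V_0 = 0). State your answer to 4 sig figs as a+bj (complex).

13.64-0.1038j V

Element admittances at ω=10900 rad/s:
  I1: injects 0.0278 A into n3 (from n2)
  Y(R1) = 0.004098+0.000j S between n0,n1
  Y(L1) = 0.000-0.2227j S between n3,n2
  I2: injects 0.134 A into n1 (from n3)
  Y(R2) = 0.04032+0.000j S between n2,n0
  Y(R3) = 0.0006410+0.000j S between n0,n3
  Y(R4) = 0.002257+0.000j S between n1,n3
  I3: injects 0.0419 A into n0 (from n1)
Assemble and solve the 3×3 MNA system:
  V(n1)=13.64-0.1038j  V(n2)=-2.388+0.01520j  V(n3)=-2.390-0.2923j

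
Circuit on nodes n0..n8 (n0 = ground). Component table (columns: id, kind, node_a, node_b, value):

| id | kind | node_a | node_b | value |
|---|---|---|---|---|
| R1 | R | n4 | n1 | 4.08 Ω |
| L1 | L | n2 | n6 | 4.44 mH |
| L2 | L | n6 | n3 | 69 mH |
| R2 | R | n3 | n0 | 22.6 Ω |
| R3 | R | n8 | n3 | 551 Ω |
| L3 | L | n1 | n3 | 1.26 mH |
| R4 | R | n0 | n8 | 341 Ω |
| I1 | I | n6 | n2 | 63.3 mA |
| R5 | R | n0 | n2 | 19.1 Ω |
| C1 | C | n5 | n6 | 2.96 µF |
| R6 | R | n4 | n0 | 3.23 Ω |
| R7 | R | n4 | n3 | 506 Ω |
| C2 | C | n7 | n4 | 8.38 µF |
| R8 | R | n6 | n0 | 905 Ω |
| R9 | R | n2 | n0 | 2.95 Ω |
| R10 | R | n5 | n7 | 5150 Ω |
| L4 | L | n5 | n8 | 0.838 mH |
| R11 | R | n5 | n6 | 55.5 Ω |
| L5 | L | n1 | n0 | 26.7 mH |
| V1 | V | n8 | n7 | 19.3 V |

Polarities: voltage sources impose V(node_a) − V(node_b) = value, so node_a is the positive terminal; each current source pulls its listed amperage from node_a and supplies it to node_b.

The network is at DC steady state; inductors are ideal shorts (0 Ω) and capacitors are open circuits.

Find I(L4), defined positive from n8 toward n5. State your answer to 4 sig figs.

MNA unknowns: 8 node voltages V₁..V_8 plus 6 source currents (L1, L2, L3, L4, L5, V1)
R1: Y=0.2451 on G[4,1]
L1: row V2−V6=0, i_L1 at 2,6
L2: row V6−V3=0, i_L2 at 6,3
R2: Y=0.04425 on G[3,0]
R3: Y=0.001815 on G[8,3]
L3: row V1−V3=0, i_L3 at 1,3
R4: Y=0.002933 on G[0,8]
I1: z[6]−=0.0633, z[2]+=0.0633
R5: Y=0.05236 on G[0,2]
C1: Y=0.000 on G[5,6]
R6: Y=0.3096 on G[4,0]
R7: Y=0.001976 on G[4,3]
C2: Y=0.000 on G[7,4]
R8: Y=0.001105 on G[6,0]
R9: Y=0.3390 on G[2,0]
R10: Y=0.0001942 on G[5,7]
L4: row V5−V8=0, i_L4 at 5,8
R11: Y=0.01802 on G[5,6]
L5: row V1−V0=0, i_L5 at 1,0
V1: row V8−V7=19.3, i_V1 at 8,7
solve → V1=0.000, V2=0.000, V3=0.000, V4=0.000, V5=0.000, V6=0.000, V7=-19.30, V8=0.000
aux → i_L1=0.06330, i_L2=0.000, i_L3=0.000, i_L4=-0.003748, i_L5=0.000, i_V1=-0.003748

0.003748 A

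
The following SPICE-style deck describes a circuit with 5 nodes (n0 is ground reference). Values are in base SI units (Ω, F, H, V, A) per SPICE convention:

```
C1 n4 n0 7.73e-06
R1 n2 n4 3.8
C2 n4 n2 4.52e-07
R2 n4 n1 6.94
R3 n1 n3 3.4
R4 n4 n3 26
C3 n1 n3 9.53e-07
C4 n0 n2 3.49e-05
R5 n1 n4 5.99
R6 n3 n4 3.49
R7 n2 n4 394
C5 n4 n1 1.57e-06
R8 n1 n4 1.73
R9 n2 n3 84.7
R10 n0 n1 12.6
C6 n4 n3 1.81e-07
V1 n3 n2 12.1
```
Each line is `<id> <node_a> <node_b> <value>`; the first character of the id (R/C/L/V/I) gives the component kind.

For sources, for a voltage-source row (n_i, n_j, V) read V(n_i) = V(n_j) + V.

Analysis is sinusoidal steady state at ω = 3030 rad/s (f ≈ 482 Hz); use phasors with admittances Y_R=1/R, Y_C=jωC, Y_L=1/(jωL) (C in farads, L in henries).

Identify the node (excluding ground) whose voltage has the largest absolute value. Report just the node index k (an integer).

MNA unknowns: 4 node voltages V₁..V_4 plus 1 source current (V1)
C1: Y=0.000+0.02342j on G[4,0]
R1: Y=0.2632+0.000j on G[2,4]
C2: Y=0.000+0.001370j on G[4,2]
R2: Y=0.1441+0.000j on G[4,1]
R3: Y=0.2941+0.000j on G[1,3]
R4: Y=0.03846+0.000j on G[4,3]
C3: Y=0.000+0.002888j on G[1,3]
C4: Y=0.000+0.1057j on G[0,2]
R5: Y=0.1669+0.000j on G[1,4]
R6: Y=0.2865+0.000j on G[3,4]
R7: Y=0.002538+0.000j on G[2,4]
C5: Y=0.000+0.004757j on G[4,1]
R8: Y=0.5780+0.000j on G[1,4]
R9: Y=0.01181+0.000j on G[2,3]
R10: Y=0.07937+0.000j on G[0,1]
C6: Y=0.000+0.0005484j on G[4,3]
V1: row V3−V2=12.1, i_V1 at 3,2
solve → V1=5.336+2.893j, V2=-3.198+3.341j, V3=8.902+3.341j, V4=4.634+2.995j
aux → i_V1=-2.578-0.2569j

3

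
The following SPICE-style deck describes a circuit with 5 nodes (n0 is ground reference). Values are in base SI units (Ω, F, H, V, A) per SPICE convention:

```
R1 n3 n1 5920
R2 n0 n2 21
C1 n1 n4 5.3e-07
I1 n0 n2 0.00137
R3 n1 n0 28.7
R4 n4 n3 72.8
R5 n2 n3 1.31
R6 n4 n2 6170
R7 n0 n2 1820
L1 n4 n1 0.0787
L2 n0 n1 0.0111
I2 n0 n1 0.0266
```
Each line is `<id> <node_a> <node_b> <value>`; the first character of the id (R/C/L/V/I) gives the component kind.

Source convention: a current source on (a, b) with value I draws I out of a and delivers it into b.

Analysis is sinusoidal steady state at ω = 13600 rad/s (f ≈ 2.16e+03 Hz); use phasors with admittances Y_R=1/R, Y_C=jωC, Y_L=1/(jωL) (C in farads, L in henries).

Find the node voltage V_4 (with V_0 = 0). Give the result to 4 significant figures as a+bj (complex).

0.1868+0.3054j V

Apply KCL at each of the 4 non-ground nodes and solve the resulting linear system.
Node n1: branches {R1, C1, R3, L1, L2, I2} → V_1 = 0.7049+0.04088j
Node n2: branches {R2, I1, R5, R6, R7} → V_2 = 0.06513+0.06738j
Node n3: branches {R1, R4, R5} → V_3 = 0.06742+0.07158j
Node n4: branches {C1, R4, R6, L1} → V_4 = 0.1868+0.3054j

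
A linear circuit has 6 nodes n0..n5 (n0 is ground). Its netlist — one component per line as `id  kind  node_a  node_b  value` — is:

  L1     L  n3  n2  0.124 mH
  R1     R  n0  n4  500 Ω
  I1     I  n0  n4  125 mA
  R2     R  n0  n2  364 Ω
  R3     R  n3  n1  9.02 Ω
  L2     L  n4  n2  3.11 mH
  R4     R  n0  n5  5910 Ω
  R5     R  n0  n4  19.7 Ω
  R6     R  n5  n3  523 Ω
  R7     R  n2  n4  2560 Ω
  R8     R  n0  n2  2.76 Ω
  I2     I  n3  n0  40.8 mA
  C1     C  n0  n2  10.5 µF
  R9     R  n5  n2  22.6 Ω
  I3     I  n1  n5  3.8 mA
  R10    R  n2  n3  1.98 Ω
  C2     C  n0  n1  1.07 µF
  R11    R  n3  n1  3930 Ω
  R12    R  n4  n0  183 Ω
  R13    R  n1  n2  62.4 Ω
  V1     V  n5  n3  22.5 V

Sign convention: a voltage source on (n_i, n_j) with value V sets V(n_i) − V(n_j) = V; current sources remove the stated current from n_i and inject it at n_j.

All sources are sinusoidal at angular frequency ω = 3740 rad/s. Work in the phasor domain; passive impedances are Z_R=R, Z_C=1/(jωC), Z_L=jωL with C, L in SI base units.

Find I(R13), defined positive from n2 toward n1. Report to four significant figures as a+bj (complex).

0.002407+0.006303j A

MNA unknowns: 5 node voltages V₁..V_5 plus 1 source current (V1)
L1: Y=0.000-2.156j on G[3,2]
R1: Y=0.002000+0.000j on G[0,4]
I1: z[0]−=0.125, z[4]+=0.125
R2: Y=0.002747+0.000j on G[0,2]
R3: Y=0.1109+0.000j on G[3,1]
L2: Y=0.000-0.08597j on G[4,2]
R4: Y=0.0001692+0.000j on G[0,5]
R5: Y=0.05076+0.000j on G[0,4]
R6: Y=0.001912+0.000j on G[5,3]
R7: Y=0.0003906+0.000j on G[2,4]
R8: Y=0.3623+0.000j on G[0,2]
I2: z[3]−=0.0408, z[0]+=0.0408
C1: Y=0.000+0.03927j on G[0,2]
R9: Y=0.04425+0.000j on G[5,2]
I3: z[1]−=0.0038, z[5]+=0.0038
R10: Y=0.5051+0.000j on G[2,3]
C2: Y=0.000+0.004002j on G[0,1]
R11: Y=0.0002545+0.000j on G[3,1]
R12: Y=0.005464+0.000j on G[4,0]
R13: Y=0.01603+0.000j on G[1,2]
V1: row V5−V3=22.5, i_V1 at 5,3
solve → V1=-0.05867-0.5380j, V2=0.09151-0.1447j, V3=-0.02675-0.5968j, V4=0.6725+0.8512j, V5=22.47-0.5968j
aux → i_V1=-1.033+0.02011j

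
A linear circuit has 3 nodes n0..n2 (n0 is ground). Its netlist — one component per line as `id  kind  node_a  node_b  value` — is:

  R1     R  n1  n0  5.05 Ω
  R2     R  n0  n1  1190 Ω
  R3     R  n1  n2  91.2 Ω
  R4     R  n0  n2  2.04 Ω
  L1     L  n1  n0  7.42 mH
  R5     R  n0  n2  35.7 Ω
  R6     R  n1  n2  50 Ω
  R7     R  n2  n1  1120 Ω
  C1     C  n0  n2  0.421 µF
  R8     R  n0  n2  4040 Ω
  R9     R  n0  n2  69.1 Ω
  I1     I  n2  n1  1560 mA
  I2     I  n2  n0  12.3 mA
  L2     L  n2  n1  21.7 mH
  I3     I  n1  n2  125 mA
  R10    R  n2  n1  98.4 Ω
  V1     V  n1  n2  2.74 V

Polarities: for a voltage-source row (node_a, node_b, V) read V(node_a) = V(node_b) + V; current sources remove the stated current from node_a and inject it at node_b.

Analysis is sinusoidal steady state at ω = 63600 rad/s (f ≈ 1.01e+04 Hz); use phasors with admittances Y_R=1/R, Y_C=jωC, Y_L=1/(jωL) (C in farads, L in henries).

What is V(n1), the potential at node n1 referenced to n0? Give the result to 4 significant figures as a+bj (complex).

Apply KCL at each of the 2 non-ground nodes and solve the resulting linear system.
Node n1: branches {R1, R2, R3, L1, R6, R7, I1, L2, I3, R10, V1} → V_1 = 1.980+0.03355j
Node n2: branches {R3, R4, R5, R6, R7, C1, R8, R9, I1, I2, L2, I3, R10, V1} → V_2 = -0.7603+0.03355j
Source currents: i(V1)=0.9261-0.0004913j

1.980+0.03355j V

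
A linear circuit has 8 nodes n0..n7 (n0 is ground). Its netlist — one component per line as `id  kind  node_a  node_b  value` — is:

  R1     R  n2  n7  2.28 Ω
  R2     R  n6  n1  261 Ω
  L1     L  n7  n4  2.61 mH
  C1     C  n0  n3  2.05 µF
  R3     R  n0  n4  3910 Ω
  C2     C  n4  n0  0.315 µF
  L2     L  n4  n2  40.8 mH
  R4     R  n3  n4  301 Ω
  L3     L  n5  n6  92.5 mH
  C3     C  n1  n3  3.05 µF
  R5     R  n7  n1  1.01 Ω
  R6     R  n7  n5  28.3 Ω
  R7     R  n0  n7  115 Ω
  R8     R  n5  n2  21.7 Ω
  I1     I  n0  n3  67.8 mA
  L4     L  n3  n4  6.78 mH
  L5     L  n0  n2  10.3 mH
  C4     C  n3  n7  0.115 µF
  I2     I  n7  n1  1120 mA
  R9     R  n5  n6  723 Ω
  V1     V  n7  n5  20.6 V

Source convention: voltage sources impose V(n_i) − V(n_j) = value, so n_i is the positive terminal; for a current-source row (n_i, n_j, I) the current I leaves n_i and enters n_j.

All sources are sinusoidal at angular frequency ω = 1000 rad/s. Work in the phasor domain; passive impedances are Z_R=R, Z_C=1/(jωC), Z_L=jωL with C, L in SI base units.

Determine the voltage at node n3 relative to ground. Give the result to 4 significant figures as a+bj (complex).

MNA unknowns: 7 node voltages V₁..V_7 plus 1 source current (V1)
R1: Y=0.4386+0.000j on G[2,7]
R2: Y=0.003831+0.000j on G[6,1]
L1: Y=0.000-0.3831j on G[7,4]
C1: Y=0.000+0.002050j on G[0,3]
R3: Y=0.0002558+0.000j on G[0,4]
C2: Y=0.000+0.0003150j on G[4,0]
L2: Y=0.000-0.02451j on G[4,2]
R4: Y=0.003322+0.000j on G[3,4]
L3: Y=0.000-0.01081j on G[5,6]
C3: Y=0.000+0.003050j on G[1,3]
R5: Y=0.9901+0.000j on G[7,1]
R6: Y=0.03534+0.000j on G[7,5]
R7: Y=0.008696+0.000j on G[0,7]
R8: Y=0.04608+0.000j on G[5,2]
I1: z[0]−=0.0678, z[3]+=0.0678
L4: Y=0.000-0.1475j on G[3,4]
L5: Y=0.000-0.09709j on G[0,2]
C4: Y=0.000+0.0001150j on G[3,7]
I2: z[7]−=1.12, z[1]+=1.12
R9: Y=0.001383+0.000j on G[5,6]
V1: row V7−V5=20.6, i_V1 at 7,5
solve → V1=3.215+0.6259j, V2=0.1063+0.5290j, V3=2.054+1.269j, V4=2.039+0.7778j, V5=-18.44+0.6054j, V6=-15.44+6.835j, V7=2.158+0.6054j
aux → i_V1=-1.654+0.02731j

2.054+1.269j V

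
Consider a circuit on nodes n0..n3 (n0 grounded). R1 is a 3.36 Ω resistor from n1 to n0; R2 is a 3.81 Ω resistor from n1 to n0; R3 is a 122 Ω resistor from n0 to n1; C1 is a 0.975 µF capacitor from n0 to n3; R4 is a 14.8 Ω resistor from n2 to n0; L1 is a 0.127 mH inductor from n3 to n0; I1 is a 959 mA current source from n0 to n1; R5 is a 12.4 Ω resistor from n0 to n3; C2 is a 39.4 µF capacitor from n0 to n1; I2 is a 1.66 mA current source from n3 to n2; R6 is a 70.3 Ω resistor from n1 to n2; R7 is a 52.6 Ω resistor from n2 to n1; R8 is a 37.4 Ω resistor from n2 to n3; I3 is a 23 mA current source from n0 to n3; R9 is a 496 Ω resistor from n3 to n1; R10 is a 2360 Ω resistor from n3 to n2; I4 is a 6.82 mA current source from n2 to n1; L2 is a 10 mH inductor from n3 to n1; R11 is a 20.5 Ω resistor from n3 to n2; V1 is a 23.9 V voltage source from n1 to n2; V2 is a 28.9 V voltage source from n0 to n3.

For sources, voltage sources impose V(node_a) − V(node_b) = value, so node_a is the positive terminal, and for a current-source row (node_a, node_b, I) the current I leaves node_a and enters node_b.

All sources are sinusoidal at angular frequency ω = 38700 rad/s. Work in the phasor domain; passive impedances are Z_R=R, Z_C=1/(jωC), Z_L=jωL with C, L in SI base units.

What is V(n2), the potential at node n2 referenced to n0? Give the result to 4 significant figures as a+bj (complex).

Element admittances at ω=38700 rad/s:
  Y(R1) = 0.2976+0.000j S between n1,n0
  Y(R2) = 0.2625+0.000j S between n1,n0
  Y(R3) = 0.008197+0.000j S between n0,n1
  Y(C1) = 0.000+0.03773j S between n0,n3
  Y(R4) = 0.06757+0.000j S between n2,n0
  Y(L1) = 0.000-0.2035j S between n3,n0
  I1: injects 0.959 A into n1 (from n0)
  Y(R5) = 0.08065+0.000j S between n0,n3
  Y(C2) = 0.000+1.525j S between n0,n1
  I2: injects 0.00166 A into n2 (from n3)
  Y(R6) = 0.01422+0.000j S between n1,n2
  Y(R7) = 0.01901+0.000j S between n2,n1
  Y(R8) = 0.02674+0.000j S between n2,n3
  I3: injects 0.023 A into n3 (from n0)
  Y(R9) = 0.002016+0.000j S between n3,n1
  Y(R10) = 0.0004237+0.000j S between n3,n2
  I4: injects 0.00682 A into n1 (from n2)
  Y(L2) = 0.000-0.002584j S between n3,n1
  Y(R11) = 0.04878+0.000j S between n3,n2
  V1: constraint V(n1)−V(n2) = 23.9
  V2: constraint V(n0)−V(n3) = 28.9
Assemble and solve the 5×5 MNA system:
  V(n1)=0.5800-1.132j  V(n2)=-23.32-1.132j  V(n3)=-28.90+0.000j
  i(V1)=-1.941-0.1625j  i(V2)=-2.832+4.954j

-23.32-1.132j V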